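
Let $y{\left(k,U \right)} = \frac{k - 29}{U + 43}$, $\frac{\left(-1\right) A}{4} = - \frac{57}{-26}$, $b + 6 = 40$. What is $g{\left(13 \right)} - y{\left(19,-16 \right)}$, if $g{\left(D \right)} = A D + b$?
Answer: $- \frac{2150}{27} \approx -79.63$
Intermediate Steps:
$b = 34$ ($b = -6 + 40 = 34$)
$A = - \frac{114}{13}$ ($A = - 4 \left(- \frac{57}{-26}\right) = - 4 \left(\left(-57\right) \left(- \frac{1}{26}\right)\right) = \left(-4\right) \frac{57}{26} = - \frac{114}{13} \approx -8.7692$)
$g{\left(D \right)} = 34 - \frac{114 D}{13}$ ($g{\left(D \right)} = - \frac{114 D}{13} + 34 = 34 - \frac{114 D}{13}$)
$y{\left(k,U \right)} = \frac{-29 + k}{43 + U}$
$g{\left(13 \right)} - y{\left(19,-16 \right)} = \left(34 - 114\right) - \frac{-29 + 19}{43 - 16} = \left(34 - 114\right) - \frac{1}{27} \left(-10\right) = -80 - \frac{1}{27} \left(-10\right) = -80 - - \frac{10}{27} = -80 + \frac{10}{27} = - \frac{2150}{27}$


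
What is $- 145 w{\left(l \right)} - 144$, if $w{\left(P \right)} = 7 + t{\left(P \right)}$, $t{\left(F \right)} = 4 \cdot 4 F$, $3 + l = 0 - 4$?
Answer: $15081$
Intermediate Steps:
$l = -7$ ($l = -3 + \left(0 - 4\right) = -3 - 4 = -7$)
$t{\left(F \right)} = 16 F$
$w{\left(P \right)} = 7 + 16 P$
$- 145 w{\left(l \right)} - 144 = - 145 \left(7 + 16 \left(-7\right)\right) - 144 = - 145 \left(7 - 112\right) - 144 = \left(-145\right) \left(-105\right) - 144 = 15225 - 144 = 15081$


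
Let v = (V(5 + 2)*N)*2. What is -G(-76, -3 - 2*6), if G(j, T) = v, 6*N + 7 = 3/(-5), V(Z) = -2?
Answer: -76/15 ≈ -5.0667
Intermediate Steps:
N = -19/15 (N = -7/6 + (3/(-5))/6 = -7/6 + (3*(-⅕))/6 = -7/6 + (⅙)*(-⅗) = -7/6 - ⅒ = -19/15 ≈ -1.2667)
v = 76/15 (v = -2*(-19/15)*2 = (38/15)*2 = 76/15 ≈ 5.0667)
G(j, T) = 76/15
-G(-76, -3 - 2*6) = -1*76/15 = -76/15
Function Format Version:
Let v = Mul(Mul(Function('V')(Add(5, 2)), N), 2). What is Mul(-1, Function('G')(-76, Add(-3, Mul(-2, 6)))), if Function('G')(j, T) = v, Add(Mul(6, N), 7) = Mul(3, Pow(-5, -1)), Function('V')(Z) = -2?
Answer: Rational(-76, 15) ≈ -5.0667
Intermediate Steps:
N = Rational(-19, 15) (N = Add(Rational(-7, 6), Mul(Rational(1, 6), Mul(3, Pow(-5, -1)))) = Add(Rational(-7, 6), Mul(Rational(1, 6), Mul(3, Rational(-1, 5)))) = Add(Rational(-7, 6), Mul(Rational(1, 6), Rational(-3, 5))) = Add(Rational(-7, 6), Rational(-1, 10)) = Rational(-19, 15) ≈ -1.2667)
v = Rational(76, 15) (v = Mul(Mul(-2, Rational(-19, 15)), 2) = Mul(Rational(38, 15), 2) = Rational(76, 15) ≈ 5.0667)
Function('G')(j, T) = Rational(76, 15)
Mul(-1, Function('G')(-76, Add(-3, Mul(-2, 6)))) = Mul(-1, Rational(76, 15)) = Rational(-76, 15)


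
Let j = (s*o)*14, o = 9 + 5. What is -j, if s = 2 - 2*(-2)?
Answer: -1176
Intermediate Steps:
s = 6 (s = 2 + 4 = 6)
o = 14
j = 1176 (j = (6*14)*14 = 84*14 = 1176)
-j = -1*1176 = -1176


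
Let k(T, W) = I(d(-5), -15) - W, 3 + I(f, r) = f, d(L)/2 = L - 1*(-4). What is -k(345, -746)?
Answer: -741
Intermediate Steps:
d(L) = 8 + 2*L (d(L) = 2*(L - 1*(-4)) = 2*(L + 4) = 2*(4 + L) = 8 + 2*L)
I(f, r) = -3 + f
k(T, W) = -5 - W (k(T, W) = (-3 + (8 + 2*(-5))) - W = (-3 + (8 - 10)) - W = (-3 - 2) - W = -5 - W)
-k(345, -746) = -(-5 - 1*(-746)) = -(-5 + 746) = -1*741 = -741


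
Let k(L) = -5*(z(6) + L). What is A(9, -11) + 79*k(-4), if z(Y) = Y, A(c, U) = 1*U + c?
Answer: -792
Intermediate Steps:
A(c, U) = U + c
k(L) = -30 - 5*L (k(L) = -5*(6 + L) = -30 - 5*L)
A(9, -11) + 79*k(-4) = (-11 + 9) + 79*(-30 - 5*(-4)) = -2 + 79*(-30 + 20) = -2 + 79*(-10) = -2 - 790 = -792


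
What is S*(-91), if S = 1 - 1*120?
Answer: 10829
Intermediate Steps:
S = -119 (S = 1 - 120 = -119)
S*(-91) = -119*(-91) = 10829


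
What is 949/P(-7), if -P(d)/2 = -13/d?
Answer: -511/2 ≈ -255.50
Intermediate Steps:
P(d) = 26/d (P(d) = -(-26)/d = 26/d)
949/P(-7) = 949/((26/(-7))) = 949/((26*(-⅐))) = 949/(-26/7) = 949*(-7/26) = -511/2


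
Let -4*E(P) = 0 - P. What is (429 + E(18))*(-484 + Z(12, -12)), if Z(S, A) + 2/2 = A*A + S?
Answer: -285243/2 ≈ -1.4262e+5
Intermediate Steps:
E(P) = P/4 (E(P) = -(0 - P)/4 = -(-1)*P/4 = P/4)
Z(S, A) = -1 + S + A² (Z(S, A) = -1 + (A*A + S) = -1 + (A² + S) = -1 + (S + A²) = -1 + S + A²)
(429 + E(18))*(-484 + Z(12, -12)) = (429 + (¼)*18)*(-484 + (-1 + 12 + (-12)²)) = (429 + 9/2)*(-484 + (-1 + 12 + 144)) = 867*(-484 + 155)/2 = (867/2)*(-329) = -285243/2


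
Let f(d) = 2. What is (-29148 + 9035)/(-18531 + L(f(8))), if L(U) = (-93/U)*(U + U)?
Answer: 20113/18717 ≈ 1.0746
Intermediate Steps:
L(U) = -186 (L(U) = (-93/U)*(2*U) = -186)
(-29148 + 9035)/(-18531 + L(f(8))) = (-29148 + 9035)/(-18531 - 186) = -20113/(-18717) = -20113*(-1/18717) = 20113/18717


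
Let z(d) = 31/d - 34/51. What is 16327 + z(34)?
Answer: 1665379/102 ≈ 16327.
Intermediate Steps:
z(d) = -2/3 + 31/d (z(d) = 31/d - 34*1/51 = 31/d - 2/3 = -2/3 + 31/d)
16327 + z(34) = 16327 + (-2/3 + 31/34) = 16327 + 25/102 = 1665379/102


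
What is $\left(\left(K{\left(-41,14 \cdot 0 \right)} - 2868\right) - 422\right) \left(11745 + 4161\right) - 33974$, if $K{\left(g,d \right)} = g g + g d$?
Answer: $-25626728$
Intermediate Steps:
$K{\left(g,d \right)} = g^{2} + d g$
$\left(\left(K{\left(-41,14 \cdot 0 \right)} - 2868\right) - 422\right) \left(11745 + 4161\right) - 33974 = \left(\left(- 41 \left(14 \cdot 0 - 41\right) - 2868\right) - 422\right) \left(11745 + 4161\right) - 33974 = \left(\left(- 41 \left(0 - 41\right) - 2868\right) - 422\right) 15906 - 33974 = \left(\left(\left(-41\right) \left(-41\right) - 2868\right) - 422\right) 15906 - 33974 = \left(\left(1681 - 2868\right) - 422\right) 15906 - 33974 = \left(-1187 - 422\right) 15906 - 33974 = \left(-1609\right) 15906 - 33974 = -25592754 - 33974 = -25626728$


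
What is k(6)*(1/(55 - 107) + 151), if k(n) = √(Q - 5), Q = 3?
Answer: 7851*I*√2/52 ≈ 213.52*I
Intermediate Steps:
k(n) = I*√2 (k(n) = √(3 - 5) = √(-2) = I*√2)
k(6)*(1/(55 - 107) + 151) = (I*√2)*(1/(55 - 107) + 151) = (I*√2)*(1/(-52) + 151) = (I*√2)*(-1/52 + 151) = (I*√2)*(7851/52) = 7851*I*√2/52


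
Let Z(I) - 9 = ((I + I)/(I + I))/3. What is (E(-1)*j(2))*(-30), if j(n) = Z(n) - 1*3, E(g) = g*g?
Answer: -190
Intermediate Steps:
E(g) = g²
Z(I) = 28/3 (Z(I) = 9 + ((I + I)/(I + I))/3 = 9 + ((2*I)/((2*I)))*(⅓) = 9 + ((2*I)*(1/(2*I)))*(⅓) = 9 + 1*(⅓) = 9 + ⅓ = 28/3)
j(n) = 19/3 (j(n) = 28/3 - 1*3 = 28/3 - 3 = 19/3)
(E(-1)*j(2))*(-30) = ((-1)²*(19/3))*(-30) = (1*(19/3))*(-30) = (19/3)*(-30) = -190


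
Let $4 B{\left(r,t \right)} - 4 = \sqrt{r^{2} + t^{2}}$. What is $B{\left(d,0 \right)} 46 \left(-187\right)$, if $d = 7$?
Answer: $- \frac{47311}{2} \approx -23656.0$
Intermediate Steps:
$B{\left(r,t \right)} = 1 + \frac{\sqrt{r^{2} + t^{2}}}{4}$
$B{\left(d,0 \right)} 46 \left(-187\right) = \left(1 + \frac{\sqrt{7^{2} + 0^{2}}}{4}\right) 46 \left(-187\right) = \left(1 + \frac{\sqrt{49 + 0}}{4}\right) 46 \left(-187\right) = \left(1 + \frac{\sqrt{49}}{4}\right) 46 \left(-187\right) = \left(1 + \frac{1}{4} \cdot 7\right) 46 \left(-187\right) = \left(1 + \frac{7}{4}\right) 46 \left(-187\right) = \frac{11}{4} \cdot 46 \left(-187\right) = \frac{253}{2} \left(-187\right) = - \frac{47311}{2}$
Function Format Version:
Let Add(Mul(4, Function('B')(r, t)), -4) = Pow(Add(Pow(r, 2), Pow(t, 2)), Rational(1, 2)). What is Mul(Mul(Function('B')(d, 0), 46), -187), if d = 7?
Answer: Rational(-47311, 2) ≈ -23656.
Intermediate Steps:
Function('B')(r, t) = Add(1, Mul(Rational(1, 4), Pow(Add(Pow(r, 2), Pow(t, 2)), Rational(1, 2))))
Mul(Mul(Function('B')(d, 0), 46), -187) = Mul(Mul(Add(1, Mul(Rational(1, 4), Pow(Add(Pow(7, 2), Pow(0, 2)), Rational(1, 2)))), 46), -187) = Mul(Mul(Add(1, Mul(Rational(1, 4), Pow(Add(49, 0), Rational(1, 2)))), 46), -187) = Mul(Mul(Add(1, Mul(Rational(1, 4), Pow(49, Rational(1, 2)))), 46), -187) = Mul(Mul(Add(1, Mul(Rational(1, 4), 7)), 46), -187) = Mul(Mul(Add(1, Rational(7, 4)), 46), -187) = Mul(Mul(Rational(11, 4), 46), -187) = Mul(Rational(253, 2), -187) = Rational(-47311, 2)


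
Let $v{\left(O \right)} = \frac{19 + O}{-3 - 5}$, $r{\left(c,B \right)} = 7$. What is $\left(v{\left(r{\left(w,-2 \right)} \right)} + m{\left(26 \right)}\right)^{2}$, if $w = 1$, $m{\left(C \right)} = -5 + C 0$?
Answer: $\frac{1089}{16} \approx 68.063$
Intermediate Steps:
$m{\left(C \right)} = -5$ ($m{\left(C \right)} = -5 + 0 = -5$)
$v{\left(O \right)} = - \frac{19}{8} - \frac{O}{8}$ ($v{\left(O \right)} = \frac{19 + O}{-8} = \left(19 + O\right) \left(- \frac{1}{8}\right) = - \frac{19}{8} - \frac{O}{8}$)
$\left(v{\left(r{\left(w,-2 \right)} \right)} + m{\left(26 \right)}\right)^{2} = \left(\left(- \frac{19}{8} - \frac{7}{8}\right) - 5\right)^{2} = \left(- \frac{13}{4} - 5\right)^{2} = \left(- \frac{33}{4}\right)^{2} = \frac{1089}{16}$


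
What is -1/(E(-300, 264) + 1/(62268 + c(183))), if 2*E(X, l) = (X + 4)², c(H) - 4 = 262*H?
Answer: -110218/4828430145 ≈ -2.2827e-5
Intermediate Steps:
c(H) = 4 + 262*H
E(X, l) = (4 + X)²/2 (E(X, l) = (X + 4)²/2 = (4 + X)²/2)
-1/(E(-300, 264) + 1/(62268 + c(183))) = -1/((4 - 300)²/2 + 1/(62268 + (4 + 262*183))) = -1/((½)*(-296)² + 1/(62268 + (4 + 47946))) = -1/((½)*87616 + 1/(62268 + 47950)) = -1/(43808 + 1/110218) = -1/4828430145/110218 = -1*110218/4828430145 = -110218/4828430145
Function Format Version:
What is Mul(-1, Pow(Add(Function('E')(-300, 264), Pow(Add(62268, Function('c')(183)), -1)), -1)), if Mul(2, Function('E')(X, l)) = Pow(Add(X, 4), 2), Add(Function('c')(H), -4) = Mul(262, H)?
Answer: Rational(-110218, 4828430145) ≈ -2.2827e-5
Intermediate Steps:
Function('c')(H) = Add(4, Mul(262, H))
Function('E')(X, l) = Mul(Rational(1, 2), Pow(Add(4, X), 2)) (Function('E')(X, l) = Mul(Rational(1, 2), Pow(Add(X, 4), 2)) = Mul(Rational(1, 2), Pow(Add(4, X), 2)))
Mul(-1, Pow(Add(Function('E')(-300, 264), Pow(Add(62268, Function('c')(183)), -1)), -1)) = Mul(-1, Pow(Add(Mul(Rational(1, 2), Pow(Add(4, -300), 2)), Pow(Add(62268, Add(4, Mul(262, 183))), -1)), -1)) = Mul(-1, Pow(Add(Mul(Rational(1, 2), Pow(-296, 2)), Pow(Add(62268, Add(4, 47946)), -1)), -1)) = Mul(-1, Pow(Add(Mul(Rational(1, 2), 87616), Pow(Add(62268, 47950), -1)), -1)) = Mul(-1, Pow(Add(43808, Pow(110218, -1)), -1)) = Mul(-1, Pow(Add(43808, Rational(1, 110218)), -1)) = Mul(-1, Pow(Rational(4828430145, 110218), -1)) = Mul(-1, Rational(110218, 4828430145)) = Rational(-110218, 4828430145)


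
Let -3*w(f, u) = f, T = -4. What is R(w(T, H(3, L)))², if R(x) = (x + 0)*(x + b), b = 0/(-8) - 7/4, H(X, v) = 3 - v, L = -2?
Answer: 25/81 ≈ 0.30864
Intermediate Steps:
w(f, u) = -f/3
b = -7/4 (b = 0*(-⅛) - 7*¼ = 0 - 7/4 = -7/4 ≈ -1.7500)
R(x) = x*(-7/4 + x) (R(x) = (x + 0)*(x - 7/4) = x*(-7/4 + x))
R(w(T, H(3, L)))² = ((-⅓*(-4))*(-7 + 4*(-⅓*(-4)))/4)² = ((¼)*(4/3)*(-7 + 4*(4/3)))² = ((¼)*(4/3)*(-7 + 16/3))² = ((¼)*(4/3)*(-5/3))² = (-5/9)² = 25/81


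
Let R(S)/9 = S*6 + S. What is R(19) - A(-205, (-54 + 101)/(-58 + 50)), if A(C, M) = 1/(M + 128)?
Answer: 1169461/977 ≈ 1197.0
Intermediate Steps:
A(C, M) = 1/(128 + M)
R(S) = 63*S (R(S) = 9*(S*6 + S) = 9*(6*S + S) = 9*(7*S) = 63*S)
R(19) - A(-205, (-54 + 101)/(-58 + 50)) = 63*19 - 1/(128 + (-54 + 101)/(-58 + 50)) = 1197 - 1/(128 + 47/(-8)) = 1197 - 1/(128 + 47*(-⅛)) = 1197 - 1/(128 - 47/8) = 1197 - 1/977/8 = 1197 - 1*8/977 = 1197 - 8/977 = 1169461/977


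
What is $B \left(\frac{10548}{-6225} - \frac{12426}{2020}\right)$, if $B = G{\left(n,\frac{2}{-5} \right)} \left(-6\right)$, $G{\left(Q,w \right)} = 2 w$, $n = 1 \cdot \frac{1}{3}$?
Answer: $- \frac{39463524}{1047875} \approx -37.661$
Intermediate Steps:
$n = \frac{1}{3}$ ($n = 1 \cdot \frac{1}{3} = \frac{1}{3} \approx 0.33333$)
$B = \frac{24}{5}$ ($B = 2 \frac{2}{-5} \left(-6\right) = 2 \cdot 2 \left(- \frac{1}{5}\right) \left(-6\right) = 2 \left(- \frac{2}{5}\right) \left(-6\right) = \left(- \frac{4}{5}\right) \left(-6\right) = \frac{24}{5} \approx 4.8$)
$B \left(\frac{10548}{-6225} - \frac{12426}{2020}\right) = \frac{24 \left(\frac{10548}{-6225} - \frac{12426}{2020}\right)}{5} = \frac{24 \left(10548 \left(- \frac{1}{6225}\right) - \frac{6213}{1010}\right)}{5} = \frac{24 \left(- \frac{3516}{2075} - \frac{6213}{1010}\right)}{5} = \frac{24}{5} \left(- \frac{3288627}{419150}\right) = - \frac{39463524}{1047875}$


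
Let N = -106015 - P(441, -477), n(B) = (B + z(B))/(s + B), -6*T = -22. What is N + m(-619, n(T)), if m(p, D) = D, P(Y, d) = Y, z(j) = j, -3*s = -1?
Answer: -638725/6 ≈ -1.0645e+5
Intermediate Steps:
s = 1/3 (s = -1/3*(-1) = 1/3 ≈ 0.33333)
T = 11/3 (T = -1/6*(-22) = 11/3 ≈ 3.6667)
n(B) = 2*B/(1/3 + B) (n(B) = (B + B)/(1/3 + B) = (2*B)/(1/3 + B) = 2*B/(1/3 + B))
N = -106456 (N = -106015 - 1*441 = -106015 - 441 = -106456)
N + m(-619, n(T)) = -106456 + 6*(11/3)/(1 + 3*(11/3)) = -106456 + 6*(11/3)/(1 + 11) = -106456 + 6*(11/3)/12 = -106456 + 6*(11/3)*(1/12) = -106456 + 11/6 = -638725/6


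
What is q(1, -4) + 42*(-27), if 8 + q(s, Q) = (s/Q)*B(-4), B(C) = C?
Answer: -1141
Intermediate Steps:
q(s, Q) = -8 - 4*s/Q (q(s, Q) = -8 + (s/Q)*(-4) = -8 - 4*s/Q)
q(1, -4) + 42*(-27) = (-8 - 4*1/(-4)) + 42*(-27) = (-8 - 4*1*(-¼)) - 1134 = (-8 + 1) - 1134 = -7 - 1134 = -1141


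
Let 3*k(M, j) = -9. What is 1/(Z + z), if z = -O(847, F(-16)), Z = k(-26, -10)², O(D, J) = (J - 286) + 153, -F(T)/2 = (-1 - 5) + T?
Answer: 1/98 ≈ 0.010204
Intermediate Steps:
F(T) = 12 - 2*T (F(T) = -2*((-1 - 5) + T) = -2*(-6 + T) = 12 - 2*T)
k(M, j) = -3 (k(M, j) = (⅓)*(-9) = -3)
O(D, J) = -133 + J (O(D, J) = (-286 + J) + 153 = -133 + J)
Z = 9 (Z = (-3)² = 9)
z = 89 (z = -(-133 + (12 - 2*(-16))) = -(-133 + (12 + 32)) = -(-133 + 44) = -1*(-89) = 89)
1/(Z + z) = 1/(9 + 89) = 1/98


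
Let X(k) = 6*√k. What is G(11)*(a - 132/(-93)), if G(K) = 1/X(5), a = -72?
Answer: -1094*√5/465 ≈ -5.2608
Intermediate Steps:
G(K) = √5/30 (G(K) = 1/(6*√5) = √5/30)
G(11)*(a - 132/(-93)) = (√5/30)*(-72 - 132/(-93)) = (√5/30)*(-72 - 132*(-1/93)) = (√5/30)*(-72 + 44/31) = (√5/30)*(-2188/31) = -1094*√5/465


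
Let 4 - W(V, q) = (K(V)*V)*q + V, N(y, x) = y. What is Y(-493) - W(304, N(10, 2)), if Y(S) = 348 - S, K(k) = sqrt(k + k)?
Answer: 1141 + 12160*sqrt(38) ≈ 76100.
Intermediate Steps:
K(k) = sqrt(2)*sqrt(k) (K(k) = sqrt(2*k) = sqrt(2)*sqrt(k))
W(V, q) = 4 - V - q*sqrt(2)*V**(3/2) (W(V, q) = 4 - (((sqrt(2)*sqrt(V))*V)*q + V) = 4 - ((sqrt(2)*V**(3/2))*q + V) = 4 - (q*sqrt(2)*V**(3/2) + V) = 4 - (V + q*sqrt(2)*V**(3/2)) = 4 + (-V - q*sqrt(2)*V**(3/2)) = 4 - V - q*sqrt(2)*V**(3/2))
Y(-493) - W(304, N(10, 2)) = (348 - 1*(-493)) - (4 - 1*304 - 1*10*sqrt(2)*304**(3/2)) = (348 + 493) - (4 - 304 - 1*10*sqrt(2)*1216*sqrt(19)) = 841 - (4 - 304 - 12160*sqrt(38)) = 841 - (-300 - 12160*sqrt(38)) = 841 + (300 + 12160*sqrt(38)) = 1141 + 12160*sqrt(38)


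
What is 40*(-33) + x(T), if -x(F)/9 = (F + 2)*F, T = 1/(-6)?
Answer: -5269/4 ≈ -1317.3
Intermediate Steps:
T = -1/6 ≈ -0.16667
x(F) = -9*F*(2 + F) (x(F) = -9*(F + 2)*F = -9*(2 + F)*F = -9*F*(2 + F))
40*(-33) + x(T) = 40*(-33) - 9*(-1/6)*(2 - 1/6) = -1320 - 9*(-1/6)*11/6 = -1320 + 11/4 = -5269/4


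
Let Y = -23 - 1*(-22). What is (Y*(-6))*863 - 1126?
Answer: 4052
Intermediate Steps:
Y = -1 (Y = -23 + 22 = -1)
(Y*(-6))*863 - 1126 = -1*(-6)*863 - 1126 = 6*863 - 1126 = 5178 - 1126 = 4052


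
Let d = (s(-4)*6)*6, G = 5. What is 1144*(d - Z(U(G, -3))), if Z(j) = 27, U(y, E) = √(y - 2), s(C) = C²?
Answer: 628056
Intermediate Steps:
U(y, E) = √(-2 + y)
d = 576 (d = ((-4)²*6)*6 = (16*6)*6 = 96*6 = 576)
1144*(d - Z(U(G, -3))) = 1144*(576 - 1*27) = 1144*(576 - 27) = 1144*549 = 628056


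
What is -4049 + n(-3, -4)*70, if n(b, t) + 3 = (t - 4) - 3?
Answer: -5029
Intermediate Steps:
n(b, t) = -10 + t (n(b, t) = -3 + ((t - 4) - 3) = -3 + ((-4 + t) - 3) = -3 + (-7 + t) = -10 + t)
-4049 + n(-3, -4)*70 = -4049 + (-10 - 4)*70 = -4049 - 14*70 = -4049 - 980 = -5029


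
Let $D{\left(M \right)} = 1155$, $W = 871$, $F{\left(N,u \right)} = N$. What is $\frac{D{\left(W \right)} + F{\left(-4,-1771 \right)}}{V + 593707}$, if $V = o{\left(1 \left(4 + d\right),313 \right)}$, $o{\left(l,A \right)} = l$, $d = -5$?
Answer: $\frac{1151}{593706} \approx 0.0019387$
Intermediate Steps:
$V = -1$ ($V = 1 \left(4 - 5\right) = 1 \left(-1\right) = -1$)
$\frac{D{\left(W \right)} + F{\left(-4,-1771 \right)}}{V + 593707} = \frac{1155 - 4}{-1 + 593707} = \frac{1151}{593706}$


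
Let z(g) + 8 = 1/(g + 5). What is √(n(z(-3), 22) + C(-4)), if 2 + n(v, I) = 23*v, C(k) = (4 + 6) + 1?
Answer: I*√654/2 ≈ 12.787*I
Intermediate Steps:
z(g) = -8 + 1/(5 + g) (z(g) = -8 + 1/(g + 5) = -8 + 1/(5 + g))
C(k) = 11 (C(k) = 10 + 1 = 11)
n(v, I) = -2 + 23*v
√(n(z(-3), 22) + C(-4)) = √((-2 + 23*((-39 - 8*(-3))/(5 - 3))) + 11) = √((-2 + 23*((-39 + 24)/2)) + 11) = √((-2 + 23*((½)*(-15))) + 11) = √((-2 + 23*(-15/2)) + 11) = √((-2 - 345/2) + 11) = √(-349/2 + 11) = √(-327/2) = I*√654/2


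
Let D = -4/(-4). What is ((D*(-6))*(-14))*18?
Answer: 1512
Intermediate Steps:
D = 1 (D = -4*(-1/4) = 1)
((D*(-6))*(-14))*18 = ((1*(-6))*(-14))*18 = -6*(-14)*18 = 84*18 = 1512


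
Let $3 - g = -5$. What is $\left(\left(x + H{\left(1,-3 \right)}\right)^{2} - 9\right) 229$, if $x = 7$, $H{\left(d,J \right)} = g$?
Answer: $49464$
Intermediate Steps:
$g = 8$ ($g = 3 - -5 = 3 + 5 = 8$)
$H{\left(d,J \right)} = 8$
$\left(\left(x + H{\left(1,-3 \right)}\right)^{2} - 9\right) 229 = \left(\left(7 + 8\right)^{2} - 9\right) 229 = \left(15^{2} - 9\right) 229 = \left(225 - 9\right) 229 = 216 \cdot 229 = 49464$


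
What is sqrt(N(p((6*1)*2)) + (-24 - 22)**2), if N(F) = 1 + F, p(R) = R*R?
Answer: sqrt(2261) ≈ 47.550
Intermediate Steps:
p(R) = R**2
sqrt(N(p((6*1)*2)) + (-24 - 22)**2) = sqrt((1 + ((6*1)*2)**2) + (-24 - 22)**2) = sqrt((1 + (6*2)**2) + (-46)**2) = sqrt((1 + 12**2) + 2116) = sqrt((1 + 144) + 2116) = sqrt(145 + 2116) = sqrt(2261)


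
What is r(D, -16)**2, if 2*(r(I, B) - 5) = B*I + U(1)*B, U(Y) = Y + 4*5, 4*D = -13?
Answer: 18769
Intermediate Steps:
D = -13/4 (D = (1/4)*(-13) = -13/4 ≈ -3.2500)
U(Y) = 20 + Y (U(Y) = Y + 20 = 20 + Y)
r(I, B) = 5 + 21*B/2 + B*I/2 (r(I, B) = 5 + (B*I + (20 + 1)*B)/2 = 5 + (B*I + 21*B)/2 = 5 + (21*B + B*I)/2 = 5 + (21*B/2 + B*I/2) = 5 + 21*B/2 + B*I/2)
r(D, -16)**2 = (5 + (21/2)*(-16) + (1/2)*(-16)*(-13/4))**2 = (5 - 168 + 26)**2 = (-137)**2 = 18769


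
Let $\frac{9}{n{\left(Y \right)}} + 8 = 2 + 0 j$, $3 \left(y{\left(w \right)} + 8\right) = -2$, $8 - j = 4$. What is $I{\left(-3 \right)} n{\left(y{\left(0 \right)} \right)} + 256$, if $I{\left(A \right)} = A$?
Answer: $\frac{521}{2} \approx 260.5$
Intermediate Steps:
$j = 4$ ($j = 8 - 4 = 4$)
$y{\left(w \right)} = - \frac{26}{3}$ ($y{\left(w \right)} = -8 + \frac{1}{3} \left(-2\right) = -8 - \frac{2}{3} = - \frac{26}{3}$)
$n{\left(Y \right)} = - \frac{3}{2}$ ($n{\left(Y \right)} = \frac{9}{-8 + \left(2 + 0 \cdot 4\right)} = \frac{9}{-8 + \left(2 + 0\right)} = \frac{9}{-8 + 2} = \frac{9}{-6} = 9 \left(- \frac{1}{6}\right) = - \frac{3}{2}$)
$I{\left(-3 \right)} n{\left(y{\left(0 \right)} \right)} + 256 = \left(-3\right) \left(- \frac{3}{2}\right) + 256 = \frac{9}{2} + 256 = \frac{521}{2}$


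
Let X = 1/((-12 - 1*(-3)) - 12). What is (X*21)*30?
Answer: -30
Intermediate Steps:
X = -1/21 (X = 1/((-12 + 3) - 12) = 1/(-9 - 12) = 1/(-21) = -1/21 ≈ -0.047619)
(X*21)*30 = -1/21*21*30 = -1*30 = -30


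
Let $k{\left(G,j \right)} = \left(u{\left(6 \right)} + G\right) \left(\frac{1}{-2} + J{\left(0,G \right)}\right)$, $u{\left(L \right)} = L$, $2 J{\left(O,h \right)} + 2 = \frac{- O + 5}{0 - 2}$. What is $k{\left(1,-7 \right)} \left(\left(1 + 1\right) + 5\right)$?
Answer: $- \frac{539}{4} \approx -134.75$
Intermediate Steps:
$J{\left(O,h \right)} = - \frac{9}{4} + \frac{O}{4}$ ($J{\left(O,h \right)} = -1 + \frac{\left(- O + 5\right) \frac{1}{0 - 2}}{2} = -1 + \frac{\left(5 - O\right) \frac{1}{-2}}{2} = -1 + \frac{\left(5 - O\right) \left(- \frac{1}{2}\right)}{2} = -1 + \frac{- \frac{5}{2} + \frac{O}{2}}{2} = -1 + \left(- \frac{5}{4} + \frac{O}{4}\right) = - \frac{9}{4} + \frac{O}{4}$)
$k{\left(G,j \right)} = - \frac{33}{2} - \frac{11 G}{4}$ ($k{\left(G,j \right)} = \left(6 + G\right) \left(\frac{1}{-2} + \left(- \frac{9}{4} + \frac{1}{4} \cdot 0\right)\right) = \left(6 + G\right) \left(- \frac{1}{2} + \left(- \frac{9}{4} + 0\right)\right) = \left(6 + G\right) \left(- \frac{1}{2} - \frac{9}{4}\right) = \left(6 + G\right) \left(- \frac{11}{4}\right) = - \frac{33}{2} - \frac{11 G}{4}$)
$k{\left(1,-7 \right)} \left(\left(1 + 1\right) + 5\right) = \left(- \frac{33}{2} - \frac{11}{4}\right) \left(\left(1 + 1\right) + 5\right) = \left(- \frac{33}{2} - \frac{11}{4}\right) \left(2 + 5\right) = \left(- \frac{77}{4}\right) 7 = - \frac{539}{4}$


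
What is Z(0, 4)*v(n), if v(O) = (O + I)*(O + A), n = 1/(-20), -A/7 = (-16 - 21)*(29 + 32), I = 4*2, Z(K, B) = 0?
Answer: 0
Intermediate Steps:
I = 8
A = 15799 (A = -7*(-16 - 21)*(29 + 32) = -(-259)*61 = -7*(-2257) = 15799)
n = -1/20 ≈ -0.050000
v(O) = (8 + O)*(15799 + O) (v(O) = (O + 8)*(O + 15799) = (8 + O)*(15799 + O))
Z(0, 4)*v(n) = 0*(126392 + (-1/20)² + 15807*(-1/20)) = 0*(126392 + 1/400 - 15807/20) = 0*(50240661/400) = 0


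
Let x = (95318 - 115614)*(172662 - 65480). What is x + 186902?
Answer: -2175178970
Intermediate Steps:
x = -2175365872 (x = -20296*107182 = -2175365872)
x + 186902 = -2175365872 + 186902 = -2175178970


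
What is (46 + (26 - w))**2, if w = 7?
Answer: 4225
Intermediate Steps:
(46 + (26 - w))**2 = (46 + (26 - 1*7))**2 = (46 + (26 - 7))**2 = (46 + 19)**2 = 65**2 = 4225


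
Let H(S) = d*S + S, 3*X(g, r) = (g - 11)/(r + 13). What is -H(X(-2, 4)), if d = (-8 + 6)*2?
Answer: -13/17 ≈ -0.76471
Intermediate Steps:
X(g, r) = (-11 + g)/(3*(13 + r)) (X(g, r) = ((g - 11)/(r + 13))/3 = ((-11 + g)/(13 + r))/3 = (-11 + g)/(3*(13 + r)))
d = -4 (d = -2*2 = -4)
H(S) = -3*S (H(S) = -4*S + S = -3*S)
-H(X(-2, 4)) = -(-3)*(-11 - 2)/(3*(13 + 4)) = -(-3)*(⅓)*(-13)/17 = -(-3)*(⅓)*(1/17)*(-13) = -(-3)*(-13)/51 = -1*13/17 = -13/17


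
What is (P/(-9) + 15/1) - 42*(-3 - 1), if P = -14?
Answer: 1661/9 ≈ 184.56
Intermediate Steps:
(P/(-9) + 15/1) - 42*(-3 - 1) = (-14/(-9) + 15/1) - 42*(-3 - 1) = (-14*(-1/9) + 15*1) - 42*(-4) = (14/9 + 15) - 21*(-8) = 149/9 + 168 = 1661/9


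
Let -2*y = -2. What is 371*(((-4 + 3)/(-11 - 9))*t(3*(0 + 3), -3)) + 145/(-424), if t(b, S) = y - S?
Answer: 156579/2120 ≈ 73.858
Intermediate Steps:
y = 1 (y = -½*(-2) = 1)
t(b, S) = 1 - S
371*(((-4 + 3)/(-11 - 9))*t(3*(0 + 3), -3)) + 145/(-424) = 371*(((-4 + 3)/(-11 - 9))*(1 - 1*(-3))) + 145/(-424) = 371*((-1/(-20))*(1 + 3)) + 145*(-1/424) = 371*(-1*(-1/20)*4) - 145/424 = 371*((1/20)*4) - 145/424 = 371*(⅕) - 145/424 = 371/5 - 145/424 = 156579/2120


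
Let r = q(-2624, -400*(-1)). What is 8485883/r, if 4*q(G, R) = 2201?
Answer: 33943532/2201 ≈ 15422.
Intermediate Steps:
q(G, R) = 2201/4 (q(G, R) = (¼)*2201 = 2201/4)
r = 2201/4 ≈ 550.25
8485883/r = 8485883/(2201/4) = 8485883*(4/2201) = 33943532/2201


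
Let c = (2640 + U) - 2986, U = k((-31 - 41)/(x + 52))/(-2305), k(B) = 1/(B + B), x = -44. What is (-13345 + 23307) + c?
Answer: 398967841/41490 ≈ 9616.0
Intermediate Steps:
k(B) = 1/(2*B)
U = 1/41490 (U = (1/(2*(((-31 - 41)/(-44 + 52)))))/(-2305) = (1/(2*((-72/8))))*(-1/2305) = (1/(2*((-72*⅛))))*(-1/2305) = ((½)/(-9))*(-1/2305) = ((½)*(-⅑))*(-1/2305) = -1/18*(-1/2305) = 1/41490 ≈ 2.4102e-5)
c = -14355539/41490 (c = (2640 + 1/41490) - 2986 = 109533601/41490 - 2986 = -14355539/41490 ≈ -346.00)
(-13345 + 23307) + c = (-13345 + 23307) - 14355539/41490 = 9962 - 14355539/41490 = 398967841/41490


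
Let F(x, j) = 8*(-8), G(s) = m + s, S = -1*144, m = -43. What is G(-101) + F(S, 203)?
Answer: -208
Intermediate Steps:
S = -144
G(s) = -43 + s
F(x, j) = -64
G(-101) + F(S, 203) = (-43 - 101) - 64 = -144 - 64 = -208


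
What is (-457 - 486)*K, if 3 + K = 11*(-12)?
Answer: 127305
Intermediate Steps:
K = -135 (K = -3 + 11*(-12) = -3 - 132 = -135)
(-457 - 486)*K = (-457 - 486)*(-135) = -943*(-135) = 127305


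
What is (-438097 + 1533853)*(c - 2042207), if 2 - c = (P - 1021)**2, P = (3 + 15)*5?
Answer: -3187516948296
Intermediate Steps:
P = 90 (P = 18*5 = 90)
c = -866759 (c = 2 - (90 - 1021)**2 = 2 - 1*(-931)**2 = 2 - 1*866761 = 2 - 866761 = -866759)
(-438097 + 1533853)*(c - 2042207) = (-438097 + 1533853)*(-866759 - 2042207) = 1095756*(-2908966) = -3187516948296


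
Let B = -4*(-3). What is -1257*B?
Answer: -15084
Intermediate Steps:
B = 12
-1257*B = -1257*12 = -15084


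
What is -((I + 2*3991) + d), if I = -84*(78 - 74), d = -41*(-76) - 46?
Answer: -10716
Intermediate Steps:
d = 3070 (d = 3116 - 46 = 3070)
I = -336 (I = -84*4 = -336)
-((I + 2*3991) + d) = -((-336 + 2*3991) + 3070) = -((-336 + 7982) + 3070) = -(7646 + 3070) = -1*10716 = -10716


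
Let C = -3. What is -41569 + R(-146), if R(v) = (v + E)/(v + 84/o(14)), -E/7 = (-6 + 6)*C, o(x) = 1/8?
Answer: -10932720/263 ≈ -41569.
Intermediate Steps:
o(x) = 1/8
E = 0 (E = -7*(-6 + 6)*(-3) = -0*(-3) = -7*0 = 0)
R(v) = v/(672 + v) (R(v) = (v + 0)/(v + 84/(1/8)) = v/(v + 84*8) = v/(v + 672) = v/(672 + v))
-41569 + R(-146) = -41569 - 146/(672 - 146) = -41569 - 146/526 = -41569 - 146*1/526 = -41569 - 73/263 = -10932720/263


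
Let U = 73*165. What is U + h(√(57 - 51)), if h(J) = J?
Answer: 12045 + √6 ≈ 12047.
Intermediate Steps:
U = 12045
U + h(√(57 - 51)) = 12045 + √(57 - 51) = 12045 + √6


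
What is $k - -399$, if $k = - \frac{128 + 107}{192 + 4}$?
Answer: $\frac{77969}{196} \approx 397.8$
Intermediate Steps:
$k = - \frac{235}{196} \approx -1.199$
$k - -399 = - \frac{235}{196} - -399 = - \frac{235}{196} + 399 = \frac{77969}{196}$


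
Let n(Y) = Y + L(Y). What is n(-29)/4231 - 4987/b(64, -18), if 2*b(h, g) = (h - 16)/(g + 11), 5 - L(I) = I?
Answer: 147700099/101544 ≈ 1454.5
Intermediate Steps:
L(I) = 5 - I
b(h, g) = (-16 + h)/(2*(11 + g)) (b(h, g) = ((h - 16)/(g + 11))/2 = ((-16 + h)/(11 + g))/2 = (-16 + h)/(2*(11 + g)))
n(Y) = 5 (n(Y) = Y + (5 - Y) = 5)
n(-29)/4231 - 4987/b(64, -18) = 5/4231 - 4987*2*(11 - 18)/(-16 + 64) = 5*(1/4231) - 4987/((½)*48/(-7)) = 5/4231 - 4987/((½)*(-⅐)*48) = 5/4231 - 4987/(-24/7) = 5/4231 - 4987*(-7/24) = 5/4231 + 34909/24 = 147700099/101544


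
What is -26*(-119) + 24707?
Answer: 27801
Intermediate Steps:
-26*(-119) + 24707 = 3094 + 24707 = 27801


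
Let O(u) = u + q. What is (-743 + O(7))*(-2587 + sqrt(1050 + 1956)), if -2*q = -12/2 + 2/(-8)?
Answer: 15167581/8 - 17589*sqrt(334)/8 ≈ 1.8558e+6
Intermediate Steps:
q = 25/8 (q = -(-12/2 + 2/(-8))/2 = -(-12*1/2 + 2*(-1/8))/2 = -(-6 - 1/4)/2 = -1/2*(-25/4) = 25/8 ≈ 3.1250)
O(u) = 25/8 + u (O(u) = u + 25/8 = 25/8 + u)
(-743 + O(7))*(-2587 + sqrt(1050 + 1956)) = (-743 + (25/8 + 7))*(-2587 + sqrt(1050 + 1956)) = (-743 + 81/8)*(-2587 + sqrt(3006)) = -5863*(-2587 + 3*sqrt(334))/8 = 15167581/8 - 17589*sqrt(334)/8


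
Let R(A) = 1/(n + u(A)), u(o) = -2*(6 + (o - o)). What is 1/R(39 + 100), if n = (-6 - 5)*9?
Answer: -111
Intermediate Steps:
u(o) = -12 (u(o) = -2*(6 + 0) = -2*6 = -12)
n = -99 (n = -11*9 = -99)
R(A) = -1/111 (R(A) = 1/(-99 - 12) = 1/(-111) = -1/111)
1/R(39 + 100) = 1/(-1/111) = -111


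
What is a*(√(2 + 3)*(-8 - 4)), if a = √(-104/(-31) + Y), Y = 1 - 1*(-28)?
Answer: -12*√155465/31 ≈ -152.63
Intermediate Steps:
Y = 29 (Y = 1 + 28 = 29)
a = √31093/31 (a = √(-104/(-31) + 29) = √(-104*(-1/31) + 29) = √(104/31 + 29) = √(1003/31) = √31093/31 ≈ 5.6881)
a*(√(2 + 3)*(-8 - 4)) = (√31093/31)*(√(2 + 3)*(-8 - 4)) = (√31093/31)*(√5*(-12)) = (√31093/31)*(-12*√5) = -12*√155465/31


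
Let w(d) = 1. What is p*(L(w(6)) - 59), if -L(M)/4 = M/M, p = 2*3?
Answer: -378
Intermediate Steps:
p = 6
L(M) = -4 (L(M) = -4*M/M = -4*1 = -4)
p*(L(w(6)) - 59) = 6*(-4 - 59) = 6*(-63) = -378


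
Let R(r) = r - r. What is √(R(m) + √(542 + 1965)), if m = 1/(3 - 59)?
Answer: 2507^(¼) ≈ 7.0760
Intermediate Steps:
m = -1/56 (m = 1/(-56) = -1/56 ≈ -0.017857)
R(r) = 0
√(R(m) + √(542 + 1965)) = √(0 + √(542 + 1965)) = √(0 + √2507) = √(√2507) = 2507^(¼)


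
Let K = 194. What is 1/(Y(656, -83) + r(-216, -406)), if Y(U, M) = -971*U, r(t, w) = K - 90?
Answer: -1/636872 ≈ -1.5702e-6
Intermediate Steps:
r(t, w) = 104 (r(t, w) = 194 - 90 = 104)
1/(Y(656, -83) + r(-216, -406)) = 1/(-971*656 + 104) = 1/(-636976 + 104) = 1/(-636872) = -1/636872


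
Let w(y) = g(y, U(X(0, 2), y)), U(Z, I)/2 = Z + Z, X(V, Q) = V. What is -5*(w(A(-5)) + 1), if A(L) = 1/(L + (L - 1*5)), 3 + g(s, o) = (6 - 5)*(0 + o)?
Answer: 10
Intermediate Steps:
U(Z, I) = 4*Z (U(Z, I) = 2*(Z + Z) = 2*(2*Z) = 4*Z)
g(s, o) = -3 + o (g(s, o) = -3 + (6 - 5)*(0 + o) = -3 + 1*o = -3 + o)
A(L) = 1/(-5 + 2*L) (A(L) = 1/(L + (L - 5)) = 1/(L + (-5 + L)) = 1/(-5 + 2*L))
w(y) = -3 (w(y) = -3 + 4*0 = -3 + 0 = -3)
-5*(w(A(-5)) + 1) = -5*(-3 + 1) = -5*(-2) = 10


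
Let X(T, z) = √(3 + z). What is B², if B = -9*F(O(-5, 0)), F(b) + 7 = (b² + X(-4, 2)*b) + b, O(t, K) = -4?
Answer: 8505 - 3240*√5 ≈ 1260.1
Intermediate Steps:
F(b) = -7 + b + b² + b*√5 (F(b) = -7 + ((b² + √(3 + 2)*b) + b) = -7 + ((b² + √5*b) + b) = -7 + ((b² + b*√5) + b) = -7 + (b + b² + b*√5) = -7 + b + b² + b*√5)
B = -45 + 36*√5 (B = -9*(-7 - 4 + (-4)² - 4*√5) = -9*(-7 - 4 + 16 - 4*√5) = -9*(5 - 4*√5) = -45 + 36*√5 ≈ 35.498)
B² = (-45 + 36*√5)²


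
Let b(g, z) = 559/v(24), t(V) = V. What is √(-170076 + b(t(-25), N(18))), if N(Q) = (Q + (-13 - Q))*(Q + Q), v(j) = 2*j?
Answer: I*√24489267/12 ≈ 412.39*I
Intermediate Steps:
N(Q) = -26*Q
b(g, z) = 559/48 (b(g, z) = 559/((2*24)) = 559/48)
√(-170076 + b(t(-25), N(18))) = √(-170076 + 559/48) = √(-8163089/48) = I*√24489267/12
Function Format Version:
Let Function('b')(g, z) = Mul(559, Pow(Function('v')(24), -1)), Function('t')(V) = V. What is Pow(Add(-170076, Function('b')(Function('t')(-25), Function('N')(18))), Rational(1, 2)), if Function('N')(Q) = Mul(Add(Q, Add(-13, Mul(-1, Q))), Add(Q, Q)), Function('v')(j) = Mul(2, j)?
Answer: Mul(Rational(1, 12), I, Pow(24489267, Rational(1, 2))) ≈ Mul(412.39, I)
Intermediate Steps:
Function('N')(Q) = Mul(-26, Q) (Function('N')(Q) = Mul(-13, Mul(2, Q)) = Mul(-26, Q))
Function('b')(g, z) = Rational(559, 48) (Function('b')(g, z) = Mul(559, Pow(Mul(2, 24), -1)) = Mul(559, Pow(48, -1)) = Mul(559, Rational(1, 48)) = Rational(559, 48))
Pow(Add(-170076, Function('b')(Function('t')(-25), Function('N')(18))), Rational(1, 2)) = Pow(Add(-170076, Rational(559, 48)), Rational(1, 2)) = Pow(Rational(-8163089, 48), Rational(1, 2)) = Mul(Rational(1, 12), I, Pow(24489267, Rational(1, 2)))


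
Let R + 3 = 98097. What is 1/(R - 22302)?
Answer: 1/75792 ≈ 1.3194e-5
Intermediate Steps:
R = 98094 (R = -3 + 98097 = 98094)
1/(R - 22302) = 1/(98094 - 22302) = 1/75792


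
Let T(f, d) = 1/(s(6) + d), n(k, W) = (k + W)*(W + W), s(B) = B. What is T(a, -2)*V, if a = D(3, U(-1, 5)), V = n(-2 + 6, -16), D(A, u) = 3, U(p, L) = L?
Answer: 96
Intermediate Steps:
n(k, W) = 2*W*(W + k) (n(k, W) = (W + k)*(2*W) = 2*W*(W + k))
V = 384 (V = 2*(-16)*(-16 + (-2 + 6)) = 2*(-16)*(-16 + 4) = 2*(-16)*(-12) = 384)
a = 3
T(f, d) = 1/(6 + d)
T(a, -2)*V = 384/(6 - 2) = 384/4 = (¼)*384 = 96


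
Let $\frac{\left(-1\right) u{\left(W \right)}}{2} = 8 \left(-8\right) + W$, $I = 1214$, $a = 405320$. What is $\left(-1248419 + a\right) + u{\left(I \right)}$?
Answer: $-845399$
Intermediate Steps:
$u{\left(W \right)} = 128 - 2 W$ ($u{\left(W \right)} = - 2 \left(8 \left(-8\right) + W\right) = - 2 \left(-64 + W\right) = 128 - 2 W$)
$\left(-1248419 + a\right) + u{\left(I \right)} = \left(-1248419 + 405320\right) + \left(128 - 2428\right) = -843099 + \left(128 - 2428\right) = -843099 - 2300 = -845399$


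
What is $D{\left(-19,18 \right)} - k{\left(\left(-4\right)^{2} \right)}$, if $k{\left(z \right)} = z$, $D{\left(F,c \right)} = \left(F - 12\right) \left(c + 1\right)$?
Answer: $-605$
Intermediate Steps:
$D{\left(F,c \right)} = \left(1 + c\right) \left(-12 + F\right)$ ($D{\left(F,c \right)} = \left(-12 + F\right) \left(1 + c\right) = \left(1 + c\right) \left(-12 + F\right)$)
$D{\left(-19,18 \right)} - k{\left(\left(-4\right)^{2} \right)} = \left(-12 - 19 - 216 - 342\right) - \left(-4\right)^{2} = \left(-12 - 19 - 216 - 342\right) - 16 = -589 - 16 = -605$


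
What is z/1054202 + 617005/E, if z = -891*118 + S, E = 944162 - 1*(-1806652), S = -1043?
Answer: 89590930919/724978405107 ≈ 0.12358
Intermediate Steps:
E = 2750814 (E = 944162 + 1806652 = 2750814)
z = -106181 (z = -891*118 - 1043 = -105138 - 1043 = -106181)
z/1054202 + 617005/E = -106181/1054202 + 617005/2750814 = 89590930919/724978405107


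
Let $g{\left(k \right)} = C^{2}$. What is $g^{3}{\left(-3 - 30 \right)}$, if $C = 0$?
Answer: $0$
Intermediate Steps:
$g{\left(k \right)} = 0$ ($g{\left(k \right)} = 0^{2} = 0$)
$g^{3}{\left(-3 - 30 \right)} = 0^{3} = 0$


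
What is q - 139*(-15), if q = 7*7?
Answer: 2134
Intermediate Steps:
q = 49
q - 139*(-15) = 49 - 139*(-15) = 49 + 2085 = 2134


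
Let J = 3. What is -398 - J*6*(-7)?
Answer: -272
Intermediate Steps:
-398 - J*6*(-7) = -398 - 3*6*(-7) = -398 - 18*(-7) = -398 - 1*(-126) = -398 + 126 = -272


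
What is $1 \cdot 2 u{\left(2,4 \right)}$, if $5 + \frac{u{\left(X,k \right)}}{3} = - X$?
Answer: $-42$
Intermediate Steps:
$u{\left(X,k \right)} = -15 - 3 X$ ($u{\left(X,k \right)} = -15 + 3 \left(- X\right) = -15 - 3 X$)
$1 \cdot 2 u{\left(2,4 \right)} = 1 \cdot 2 \left(-15 - 6\right) = 2 \left(-15 - 6\right) = 2 \left(-21\right) = -42$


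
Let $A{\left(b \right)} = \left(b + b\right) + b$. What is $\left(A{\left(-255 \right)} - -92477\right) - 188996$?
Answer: $-97284$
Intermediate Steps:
$A{\left(b \right)} = 3 b$ ($A{\left(b \right)} = 2 b + b = 3 b$)
$\left(A{\left(-255 \right)} - -92477\right) - 188996 = \left(3 \left(-255\right) - -92477\right) - 188996 = \left(-765 + 92477\right) - 188996 = 91712 - 188996 = -97284$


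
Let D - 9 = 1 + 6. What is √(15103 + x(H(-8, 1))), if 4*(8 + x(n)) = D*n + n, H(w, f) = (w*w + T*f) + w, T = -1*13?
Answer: √61111/2 ≈ 123.60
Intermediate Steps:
D = 16 (D = 9 + (1 + 6) = 9 + 7 = 16)
T = -13
H(w, f) = w + w² - 13*f (H(w, f) = (w*w - 13*f) + w = (w² - 13*f) + w = w + w² - 13*f)
x(n) = -8 + 17*n/4 (x(n) = -8 + (16*n + n)/4 = -8 + (17*n)/4 = -8 + 17*n/4)
√(15103 + x(H(-8, 1))) = √(15103 + (-8 + 17*(-8 + (-8)² - 13*1)/4)) = √(15103 + (-8 + 17*(-8 + 64 - 13)/4)) = √(15103 + (-8 + (17/4)*43)) = √(15103 + (-8 + 731/4)) = √(15103 + 699/4) = √(61111/4) = √61111/2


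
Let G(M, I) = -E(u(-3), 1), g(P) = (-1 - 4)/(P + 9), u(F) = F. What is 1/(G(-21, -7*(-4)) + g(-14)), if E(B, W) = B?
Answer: ¼ ≈ 0.25000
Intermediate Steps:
g(P) = -5/(9 + P)
G(M, I) = 3 (G(M, I) = -1*(-3) = 3)
1/(G(-21, -7*(-4)) + g(-14)) = 1/(3 - 5/(9 - 14)) = 1/(3 - 5/(-5)) = 1/(3 - 5*(-⅕)) = 1/(3 + 1) = 1/4 = ¼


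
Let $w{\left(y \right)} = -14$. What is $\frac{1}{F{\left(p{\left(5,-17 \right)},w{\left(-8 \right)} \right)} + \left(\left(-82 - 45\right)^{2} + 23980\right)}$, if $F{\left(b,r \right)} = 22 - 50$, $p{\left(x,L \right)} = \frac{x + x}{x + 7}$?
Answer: $\frac{1}{40081} \approx 2.4949 \cdot 10^{-5}$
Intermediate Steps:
$p{\left(x,L \right)} = \frac{2 x}{7 + x}$
$F{\left(b,r \right)} = -28$ ($F{\left(b,r \right)} = 22 - 50 = -28$)
$\frac{1}{F{\left(p{\left(5,-17 \right)},w{\left(-8 \right)} \right)} + \left(\left(-82 - 45\right)^{2} + 23980\right)} = \frac{1}{-28 + \left(\left(-82 - 45\right)^{2} + 23980\right)} = \frac{1}{-28 + \left(\left(-127\right)^{2} + 23980\right)} = \frac{1}{-28 + \left(16129 + 23980\right)} = \frac{1}{-28 + 40109} = \frac{1}{40081}$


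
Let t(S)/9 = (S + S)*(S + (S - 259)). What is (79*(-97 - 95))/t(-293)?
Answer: -2528/742755 ≈ -0.0034035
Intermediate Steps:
t(S) = 18*S*(-259 + 2*S) (t(S) = 9*((S + S)*(S + (S - 259))) = 9*((2*S)*(S + (-259 + S))) = 9*((2*S)*(-259 + 2*S)) = 9*(2*S*(-259 + 2*S)) = 18*S*(-259 + 2*S))
(79*(-97 - 95))/t(-293) = (79*(-97 - 95))/((18*(-293)*(-259 + 2*(-293)))) = (79*(-192))/((18*(-293)*(-259 - 586))) = -15168/(18*(-293)*(-845)) = -15168/4456530 = -15168*1/4456530 = -2528/742755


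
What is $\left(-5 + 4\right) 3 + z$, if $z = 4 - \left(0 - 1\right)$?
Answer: $2$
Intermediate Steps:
$z = 5$ ($z = 4 - -1 = 4 + 1 = 5$)
$\left(-5 + 4\right) 3 + z = \left(-5 + 4\right) 3 + 5 = \left(-1\right) 3 + 5 = -3 + 5 = 2$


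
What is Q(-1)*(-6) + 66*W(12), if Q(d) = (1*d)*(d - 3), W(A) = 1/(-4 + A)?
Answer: -63/4 ≈ -15.750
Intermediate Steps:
Q(d) = d*(-3 + d)
Q(-1)*(-6) + 66*W(12) = -(-3 - 1)*(-6) + 66/(-4 + 12) = -1*(-4)*(-6) + 66/8 = 4*(-6) + 66*(⅛) = -24 + 33/4 = -63/4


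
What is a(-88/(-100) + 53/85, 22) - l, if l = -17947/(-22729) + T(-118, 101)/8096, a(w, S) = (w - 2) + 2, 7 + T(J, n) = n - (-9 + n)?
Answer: 1641575839/2300174800 ≈ 0.71367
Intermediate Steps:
T(J, n) = 2 (T(J, n) = -7 + (n - (-9 + n)) = -7 + (n + (9 - n)) = -7 + 9 = 2)
a(w, S) = w (a(w, S) = (-2 + w) + 2 = w)
l = 72672185/92006992 (l = -17947/(-22729) + 2/8096 = -17947*(-1/22729) + 2*(1/8096) = 17947/22729 + 1/4048 = 72672185/92006992 ≈ 0.78986)
a(-88/(-100) + 53/85, 22) - l = (-88/(-100) + 53/85) - 1*72672185/92006992 = (-88*(-1/100) + 53*(1/85)) - 72672185/92006992 = (22/25 + 53/85) - 72672185/92006992 = 639/425 - 72672185/92006992 = 1641575839/2300174800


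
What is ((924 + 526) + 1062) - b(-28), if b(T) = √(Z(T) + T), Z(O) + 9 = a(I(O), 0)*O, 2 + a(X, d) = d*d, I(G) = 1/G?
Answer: 2512 - √19 ≈ 2507.6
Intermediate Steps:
a(X, d) = -2 + d² (a(X, d) = -2 + d*d = -2 + d²)
Z(O) = -9 - 2*O (Z(O) = -9 + (-2 + 0²)*O = -9 + (-2 + 0)*O = -9 - 2*O)
b(T) = √(-9 - T) (b(T) = √((-9 - 2*T) + T) = √(-9 - T))
((924 + 526) + 1062) - b(-28) = ((924 + 526) + 1062) - √(-9 - 1*(-28)) = (1450 + 1062) - √(-9 + 28) = 2512 - √19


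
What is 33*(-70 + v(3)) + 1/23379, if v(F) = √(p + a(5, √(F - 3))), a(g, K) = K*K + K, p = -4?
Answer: -54005489/23379 + 66*I ≈ -2310.0 + 66.0*I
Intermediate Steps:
a(g, K) = K + K² (a(g, K) = K² + K = K + K²)
v(F) = √(-4 + √(-3 + F)*(1 + √(-3 + F))) (v(F) = √(-4 + √(F - 3)*(1 + √(F - 3))) = √(-4 + √(-3 + F)*(1 + √(-3 + F))))
33*(-70 + v(3)) + 1/23379 = 33*(-70 + √(-7 + 3 + √(-3 + 3))) + 1/23379 = 33*(-70 + √(-7 + 3 + √0)) + 1/23379 = 33*(-70 + √(-7 + 3 + 0)) + 1/23379 = 33*(-70 + √(-4)) + 1/23379 = 33*(-70 + 2*I) + 1/23379 = (-2310 + 66*I) + 1/23379 = -54005489/23379 + 66*I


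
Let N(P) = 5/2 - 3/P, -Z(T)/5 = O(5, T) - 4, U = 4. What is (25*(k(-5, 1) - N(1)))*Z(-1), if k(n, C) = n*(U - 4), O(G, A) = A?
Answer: 625/2 ≈ 312.50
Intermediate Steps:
k(n, C) = 0 (k(n, C) = n*(4 - 4) = n*0 = 0)
Z(T) = 20 - 5*T (Z(T) = -5*(T - 4) = -5*(-4 + T) = 20 - 5*T)
N(P) = 5/2 - 3/P (N(P) = 5*(½) - 3/P = 5/2 - 3/P)
(25*(k(-5, 1) - N(1)))*Z(-1) = (25*(0 - (5/2 - 3/1)))*(20 - 5*(-1)) = (25*(0 - (5/2 - 3*1)))*(20 + 5) = (25*(0 - (5/2 - 3)))*25 = (25*(0 - 1*(-½)))*25 = (25*(0 + ½))*25 = (25*(½))*25 = (25/2)*25 = 625/2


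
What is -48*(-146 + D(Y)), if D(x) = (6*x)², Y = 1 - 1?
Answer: 7008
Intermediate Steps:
Y = 0
D(x) = 36*x²
-48*(-146 + D(Y)) = -48*(-146 + 36*0²) = -48*(-146 + 36*0) = -48*(-146 + 0) = -48*(-146) = 7008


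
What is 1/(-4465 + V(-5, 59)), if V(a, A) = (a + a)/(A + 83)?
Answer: -71/317020 ≈ -0.00022396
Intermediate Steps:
V(a, A) = 2*a/(83 + A) (V(a, A) = (2*a)/(83 + A) = 2*a/(83 + A))
1/(-4465 + V(-5, 59)) = 1/(-4465 + 2*(-5)/(83 + 59)) = 1/(-4465 + 2*(-5)/142) = 1/(-4465 + 2*(-5)*(1/142)) = 1/(-4465 - 5/71) = 1/(-317020/71) = -71/317020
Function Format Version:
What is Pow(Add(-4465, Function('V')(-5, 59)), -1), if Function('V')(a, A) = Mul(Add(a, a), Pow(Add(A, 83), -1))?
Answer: Rational(-71, 317020) ≈ -0.00022396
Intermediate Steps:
Function('V')(a, A) = Mul(2, a, Pow(Add(83, A), -1)) (Function('V')(a, A) = Mul(Mul(2, a), Pow(Add(83, A), -1)) = Mul(2, a, Pow(Add(83, A), -1)))
Pow(Add(-4465, Function('V')(-5, 59)), -1) = Pow(Add(-4465, Mul(2, -5, Pow(Add(83, 59), -1))), -1) = Pow(Add(-4465, Mul(2, -5, Pow(142, -1))), -1) = Pow(Add(-4465, Mul(2, -5, Rational(1, 142))), -1) = Pow(Add(-4465, Rational(-5, 71)), -1) = Pow(Rational(-317020, 71), -1) = Rational(-71, 317020)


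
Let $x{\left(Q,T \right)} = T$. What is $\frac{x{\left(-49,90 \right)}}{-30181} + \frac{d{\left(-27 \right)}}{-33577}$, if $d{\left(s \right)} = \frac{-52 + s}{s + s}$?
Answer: $- \frac{165568519}{54722921598} \approx -0.0030256$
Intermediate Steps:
$d{\left(s \right)} = \frac{-52 + s}{2 s}$
$\frac{x{\left(-49,90 \right)}}{-30181} + \frac{d{\left(-27 \right)}}{-33577} = \frac{90}{-30181} + \frac{\frac{1}{2} \frac{1}{-27} \left(-52 - 27\right)}{-33577} = 90 \left(- \frac{1}{30181}\right) + \frac{1}{2} \left(- \frac{1}{27}\right) \left(-79\right) \left(- \frac{1}{33577}\right) = - \frac{90}{30181} + \frac{79}{54} \left(- \frac{1}{33577}\right) = - \frac{90}{30181} - \frac{79}{1813158} = - \frac{165568519}{54722921598}$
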